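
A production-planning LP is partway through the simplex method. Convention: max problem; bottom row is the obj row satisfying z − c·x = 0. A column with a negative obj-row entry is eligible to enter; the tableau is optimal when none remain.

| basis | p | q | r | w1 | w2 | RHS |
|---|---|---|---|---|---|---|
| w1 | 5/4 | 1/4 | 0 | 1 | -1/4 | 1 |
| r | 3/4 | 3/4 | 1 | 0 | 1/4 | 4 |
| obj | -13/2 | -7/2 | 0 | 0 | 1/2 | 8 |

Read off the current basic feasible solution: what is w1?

1

w1 is basic (row 1); its value is the RHS of that row, 1.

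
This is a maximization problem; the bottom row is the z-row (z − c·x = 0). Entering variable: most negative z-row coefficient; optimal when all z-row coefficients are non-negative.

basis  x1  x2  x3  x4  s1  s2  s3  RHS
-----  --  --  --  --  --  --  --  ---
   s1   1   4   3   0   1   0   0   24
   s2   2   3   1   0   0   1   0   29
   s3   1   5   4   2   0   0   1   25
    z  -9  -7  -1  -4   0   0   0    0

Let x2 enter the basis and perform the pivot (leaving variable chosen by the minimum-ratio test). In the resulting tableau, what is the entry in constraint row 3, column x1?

Ratio test on column x2 — row 1: 24/4 = 6; row 2: 29/3 = 29/3; row 3: 25/5 = 5. Minimum is 5 at row 3 (s3 leaves); pivot element 5.
Divide row 3 by 5; eliminate column x2 from the other rows.
In the new row 3, the x1 entry is the old entry divided by the pivot: 1/5 = 1/5.

1/5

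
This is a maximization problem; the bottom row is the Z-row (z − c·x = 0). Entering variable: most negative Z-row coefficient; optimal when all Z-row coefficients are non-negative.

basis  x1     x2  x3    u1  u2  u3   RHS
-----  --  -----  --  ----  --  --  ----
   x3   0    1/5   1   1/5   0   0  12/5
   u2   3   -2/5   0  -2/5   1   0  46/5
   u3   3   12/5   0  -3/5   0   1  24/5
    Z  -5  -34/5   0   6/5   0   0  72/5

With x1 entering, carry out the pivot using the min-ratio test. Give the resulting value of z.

Ratio test on column x1 — row 1: entry 0 ≤ 0; row 2: (46/5)/3 = 46/15; row 3: (24/5)/3 = 8/5. Minimum is 8/5 at row 3 (u3 leaves); pivot element 3.
Pivot on row 3; the Z-row RHS becomes 72/5 − (-5)·(8/5) = 112/5.

112/5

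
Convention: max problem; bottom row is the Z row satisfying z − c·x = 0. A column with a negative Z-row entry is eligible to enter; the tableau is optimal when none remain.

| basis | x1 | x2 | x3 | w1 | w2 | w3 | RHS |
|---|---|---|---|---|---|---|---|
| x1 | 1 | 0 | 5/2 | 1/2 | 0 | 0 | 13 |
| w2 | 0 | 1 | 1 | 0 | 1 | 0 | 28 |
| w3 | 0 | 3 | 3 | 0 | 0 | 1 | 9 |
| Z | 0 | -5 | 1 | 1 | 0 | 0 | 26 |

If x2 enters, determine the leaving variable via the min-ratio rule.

Column x2 entries and ratios — x1: 0 ≤ 0, skip; w2: 28/1 = 28; w3: 9/3 = 3.
Smallest ratio is 3 in the row of w3, so w3 leaves.

w3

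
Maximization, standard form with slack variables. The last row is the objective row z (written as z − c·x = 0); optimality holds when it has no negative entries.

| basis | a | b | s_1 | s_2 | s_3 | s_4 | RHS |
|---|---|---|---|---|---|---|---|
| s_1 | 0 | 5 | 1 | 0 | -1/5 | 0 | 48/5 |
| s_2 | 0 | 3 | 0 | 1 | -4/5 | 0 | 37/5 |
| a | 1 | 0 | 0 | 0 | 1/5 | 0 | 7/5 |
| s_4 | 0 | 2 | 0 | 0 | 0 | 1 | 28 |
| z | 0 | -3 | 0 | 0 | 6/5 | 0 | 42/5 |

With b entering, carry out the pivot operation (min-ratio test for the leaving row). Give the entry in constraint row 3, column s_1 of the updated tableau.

Ratio test on column b — row 1: (48/5)/5 = 48/25; row 2: (37/5)/3 = 37/15; row 3: entry 0 ≤ 0; row 4: 28/2 = 14. Minimum is 48/25 at row 1 (s_1 leaves); pivot element 5.
Divide row 1 by 5; eliminate column b from the other rows.
Row 3 update in column s_1: 0 − 0·(1/5) = 0.

0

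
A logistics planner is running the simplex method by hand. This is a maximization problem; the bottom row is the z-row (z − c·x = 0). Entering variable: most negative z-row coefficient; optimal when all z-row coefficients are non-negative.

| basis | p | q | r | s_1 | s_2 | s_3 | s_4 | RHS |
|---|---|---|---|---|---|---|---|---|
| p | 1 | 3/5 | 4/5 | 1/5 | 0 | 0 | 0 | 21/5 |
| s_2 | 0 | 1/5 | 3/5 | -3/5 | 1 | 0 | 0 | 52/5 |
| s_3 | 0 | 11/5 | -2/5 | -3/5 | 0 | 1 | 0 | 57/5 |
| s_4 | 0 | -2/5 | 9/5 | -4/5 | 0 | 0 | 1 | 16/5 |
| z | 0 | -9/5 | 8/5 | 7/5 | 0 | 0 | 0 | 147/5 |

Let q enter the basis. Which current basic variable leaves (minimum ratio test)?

Column q entries and ratios — p: (21/5)/(3/5) = 7; s_2: (52/5)/(1/5) = 52; s_3: (57/5)/(11/5) = 57/11; s_4: -2/5 ≤ 0, skip.
Smallest ratio is 57/11 in the row of s_3, so s_3 leaves.

s_3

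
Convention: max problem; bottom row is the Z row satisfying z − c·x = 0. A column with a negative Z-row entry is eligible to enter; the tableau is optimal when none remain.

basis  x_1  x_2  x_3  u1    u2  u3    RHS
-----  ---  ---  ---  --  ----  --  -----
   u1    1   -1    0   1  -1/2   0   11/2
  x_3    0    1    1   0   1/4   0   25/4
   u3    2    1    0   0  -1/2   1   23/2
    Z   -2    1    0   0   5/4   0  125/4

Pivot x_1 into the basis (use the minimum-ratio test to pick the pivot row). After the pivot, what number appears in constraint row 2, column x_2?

Ratio test on column x_1 — row 1: (11/2)/1 = 11/2; row 2: entry 0 ≤ 0; row 3: (23/2)/2 = 23/4. Minimum is 11/2 at row 1 (u1 leaves); pivot element 1.
Divide row 1 by 1; eliminate column x_1 from the other rows.
Row 2 update in column x_2: 1 − 0·(-1) = 1.

1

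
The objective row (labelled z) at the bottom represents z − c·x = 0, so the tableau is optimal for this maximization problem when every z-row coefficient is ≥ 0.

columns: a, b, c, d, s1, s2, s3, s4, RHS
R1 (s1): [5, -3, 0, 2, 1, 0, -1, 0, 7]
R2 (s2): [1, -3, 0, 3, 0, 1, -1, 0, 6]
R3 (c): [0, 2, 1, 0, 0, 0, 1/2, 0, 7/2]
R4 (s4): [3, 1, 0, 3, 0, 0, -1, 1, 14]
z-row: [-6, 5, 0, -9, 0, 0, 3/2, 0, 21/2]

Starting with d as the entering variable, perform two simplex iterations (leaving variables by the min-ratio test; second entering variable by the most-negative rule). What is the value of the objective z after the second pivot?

71/2

Ratio test on column d — row 1: 7/2 = 7/2; row 2: 6/3 = 2; row 3: entry 0 ≤ 0; row 4: 14/3 = 14/3. Minimum is 2 at row 2 (s2 leaves); pivot element 3.
Pivot on row 2; the z-row RHS becomes 21/2 − (-9)·2 = 57/2.
Next entering variable (most negative z-row entry -4): b.
Ratio test on column b — row 1: entry -1 ≤ 0; row 2: entry -1 ≤ 0; row 3: (7/2)/2 = 7/4; row 4: 8/4 = 2. Minimum is 7/4 at row 3 (c leaves); pivot element 2.
After the second pivot the z-row RHS is 57/2 − (-4)·(7/4) = 71/2.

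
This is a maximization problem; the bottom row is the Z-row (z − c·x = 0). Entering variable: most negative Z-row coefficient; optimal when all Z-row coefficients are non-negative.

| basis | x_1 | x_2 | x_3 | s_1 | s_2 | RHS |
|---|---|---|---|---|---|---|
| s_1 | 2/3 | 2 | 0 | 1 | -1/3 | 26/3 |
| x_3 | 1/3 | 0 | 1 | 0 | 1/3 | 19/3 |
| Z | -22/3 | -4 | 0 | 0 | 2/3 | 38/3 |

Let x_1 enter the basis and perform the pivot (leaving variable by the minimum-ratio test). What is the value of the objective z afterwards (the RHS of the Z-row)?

Ratio test on column x_1 — row 1: (26/3)/(2/3) = 13; row 2: (19/3)/(1/3) = 19. Minimum is 13 at row 1 (s_1 leaves); pivot element 2/3.
Pivot on row 1; the Z-row RHS becomes 38/3 − (-22/3)·13 = 108.

108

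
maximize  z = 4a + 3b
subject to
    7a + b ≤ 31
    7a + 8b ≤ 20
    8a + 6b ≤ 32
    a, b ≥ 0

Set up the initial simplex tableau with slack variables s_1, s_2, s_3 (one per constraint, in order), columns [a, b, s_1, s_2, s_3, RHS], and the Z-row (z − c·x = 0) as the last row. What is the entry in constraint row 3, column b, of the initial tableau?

6

Constraint 3 has coefficient 6 on b.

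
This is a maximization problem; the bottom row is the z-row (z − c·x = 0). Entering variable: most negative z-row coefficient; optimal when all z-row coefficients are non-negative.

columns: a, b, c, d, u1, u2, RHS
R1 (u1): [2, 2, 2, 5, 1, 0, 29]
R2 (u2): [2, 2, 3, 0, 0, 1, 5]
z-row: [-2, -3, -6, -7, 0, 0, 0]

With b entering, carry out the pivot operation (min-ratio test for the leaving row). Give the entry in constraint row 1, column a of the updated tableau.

Ratio test on column b — row 1: 29/2 = 29/2; row 2: 5/2 = 5/2. Minimum is 5/2 at row 2 (u2 leaves); pivot element 2.
Divide row 2 by 2; eliminate column b from the other rows.
Row 1 update in column a: 2 − 2·1 = 0.

0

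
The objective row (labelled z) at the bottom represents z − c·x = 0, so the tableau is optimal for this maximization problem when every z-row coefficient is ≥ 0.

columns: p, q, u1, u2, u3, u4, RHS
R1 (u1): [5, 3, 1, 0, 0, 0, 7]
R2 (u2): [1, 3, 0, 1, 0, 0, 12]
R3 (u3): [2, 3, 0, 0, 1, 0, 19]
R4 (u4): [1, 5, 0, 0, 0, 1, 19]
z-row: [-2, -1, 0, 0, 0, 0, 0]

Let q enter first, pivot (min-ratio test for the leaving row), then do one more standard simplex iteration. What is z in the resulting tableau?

14/5

Ratio test on column q — row 1: 7/3 = 7/3; row 2: 12/3 = 4; row 3: 19/3 = 19/3; row 4: 19/5 = 19/5. Minimum is 7/3 at row 1 (u1 leaves); pivot element 3.
Pivot on row 1; the z-row RHS becomes 0 − (-1)·(7/3) = 7/3.
Next entering variable (most negative z-row entry -1/3): p.
Ratio test on column p — row 1: (7/3)/(5/3) = 7/5; row 2: entry -4 ≤ 0; row 3: entry -3 ≤ 0; row 4: entry -22/3 ≤ 0. Minimum is 7/5 at row 1 (q leaves); pivot element 5/3.
After the second pivot the z-row RHS is 7/3 − (-1/3)·(7/5) = 14/5.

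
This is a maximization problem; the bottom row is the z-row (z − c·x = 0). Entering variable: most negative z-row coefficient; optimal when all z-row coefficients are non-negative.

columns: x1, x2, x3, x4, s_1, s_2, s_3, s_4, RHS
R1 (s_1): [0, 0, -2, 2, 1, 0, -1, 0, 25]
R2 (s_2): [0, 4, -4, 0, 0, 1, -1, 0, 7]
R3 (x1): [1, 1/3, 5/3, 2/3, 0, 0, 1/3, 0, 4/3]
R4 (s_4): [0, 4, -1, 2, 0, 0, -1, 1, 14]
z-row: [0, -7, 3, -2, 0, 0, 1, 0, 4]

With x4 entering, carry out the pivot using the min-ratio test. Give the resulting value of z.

Ratio test on column x4 — row 1: 25/2 = 25/2; row 2: entry 0 ≤ 0; row 3: (4/3)/(2/3) = 2; row 4: 14/2 = 7. Minimum is 2 at row 3 (x1 leaves); pivot element 2/3.
Pivot on row 3; the z-row RHS becomes 4 − (-2)·2 = 8.

8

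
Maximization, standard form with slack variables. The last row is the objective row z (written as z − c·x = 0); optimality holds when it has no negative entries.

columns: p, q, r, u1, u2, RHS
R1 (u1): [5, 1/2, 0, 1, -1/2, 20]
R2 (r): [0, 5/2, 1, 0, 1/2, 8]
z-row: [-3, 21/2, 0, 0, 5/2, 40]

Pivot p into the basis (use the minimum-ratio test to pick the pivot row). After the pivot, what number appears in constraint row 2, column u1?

0

Ratio test on column p — row 1: 20/5 = 4; row 2: entry 0 ≤ 0. Minimum is 4 at row 1 (u1 leaves); pivot element 5.
Divide row 1 by 5; eliminate column p from the other rows.
Row 2 update in column u1: 0 − 0·(1/5) = 0.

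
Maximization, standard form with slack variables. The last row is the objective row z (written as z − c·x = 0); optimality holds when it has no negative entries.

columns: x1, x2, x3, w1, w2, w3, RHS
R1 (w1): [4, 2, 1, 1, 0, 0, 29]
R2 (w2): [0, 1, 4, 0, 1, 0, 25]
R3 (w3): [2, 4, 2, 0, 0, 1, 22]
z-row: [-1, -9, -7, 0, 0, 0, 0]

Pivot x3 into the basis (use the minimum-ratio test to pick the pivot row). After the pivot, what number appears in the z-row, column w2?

7/4

Ratio test on column x3 — row 1: 29/1 = 29; row 2: 25/4 = 25/4; row 3: 22/2 = 11. Minimum is 25/4 at row 2 (w2 leaves); pivot element 4.
Divide row 2 by 4; eliminate column x3 from the other rows.
z-row update in column w2: 0 − (-7)·(1/4) = 7/4.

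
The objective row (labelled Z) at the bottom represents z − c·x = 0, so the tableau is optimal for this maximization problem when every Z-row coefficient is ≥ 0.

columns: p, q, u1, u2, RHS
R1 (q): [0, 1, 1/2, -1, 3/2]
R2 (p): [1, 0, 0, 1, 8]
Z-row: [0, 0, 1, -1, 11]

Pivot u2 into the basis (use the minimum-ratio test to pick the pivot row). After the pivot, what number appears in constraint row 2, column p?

1

Ratio test on column u2 — row 1: entry -1 ≤ 0; row 2: 8/1 = 8. Minimum is 8 at row 2 (p leaves); pivot element 1.
Divide row 2 by 1; eliminate column u2 from the other rows.
In the new row 2, the p entry is the old entry divided by the pivot: 1/1 = 1.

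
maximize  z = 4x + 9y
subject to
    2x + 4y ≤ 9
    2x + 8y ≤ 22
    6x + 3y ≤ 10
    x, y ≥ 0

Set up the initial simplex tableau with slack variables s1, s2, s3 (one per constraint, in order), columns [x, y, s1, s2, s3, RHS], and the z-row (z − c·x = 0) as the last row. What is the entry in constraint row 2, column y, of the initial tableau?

Constraint 2 has coefficient 8 on y.

8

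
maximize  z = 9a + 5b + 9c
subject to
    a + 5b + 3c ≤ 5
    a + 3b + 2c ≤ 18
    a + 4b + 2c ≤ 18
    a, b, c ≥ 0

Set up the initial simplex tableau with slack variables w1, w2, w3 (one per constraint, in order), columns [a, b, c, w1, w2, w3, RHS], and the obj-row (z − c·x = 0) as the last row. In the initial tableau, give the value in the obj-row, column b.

-5

The obj-row carries the negated objective coefficients: the b entry is -5.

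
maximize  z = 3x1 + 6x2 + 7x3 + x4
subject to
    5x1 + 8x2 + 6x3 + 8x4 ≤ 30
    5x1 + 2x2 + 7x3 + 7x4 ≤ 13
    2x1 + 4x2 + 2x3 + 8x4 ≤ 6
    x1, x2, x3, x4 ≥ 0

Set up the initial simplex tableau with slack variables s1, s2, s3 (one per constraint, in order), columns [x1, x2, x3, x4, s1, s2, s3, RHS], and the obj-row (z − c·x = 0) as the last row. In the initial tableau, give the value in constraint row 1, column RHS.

The RHS of constraint 1 is b_1 = 30.

30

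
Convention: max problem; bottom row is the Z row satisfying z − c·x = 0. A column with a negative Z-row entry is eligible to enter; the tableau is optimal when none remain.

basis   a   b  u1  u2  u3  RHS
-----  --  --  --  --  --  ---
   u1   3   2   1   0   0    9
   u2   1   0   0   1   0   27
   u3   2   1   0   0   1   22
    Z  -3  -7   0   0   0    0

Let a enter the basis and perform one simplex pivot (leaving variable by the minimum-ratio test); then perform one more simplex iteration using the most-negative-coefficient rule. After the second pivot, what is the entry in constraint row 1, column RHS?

9/2

Ratio test on column a — row 1: 9/3 = 3; row 2: 27/1 = 27; row 3: 22/2 = 11. Minimum is 3 at row 1 (u1 leaves); pivot element 3.
Divide row 1 by 3; eliminate column a from the other rows.
Second iteration: most negative Z-row entry is -5 in column b, so b enters.
Ratio test on column b — row 1: 3/(2/3) = 9/2; row 2: entry -2/3 ≤ 0; row 3: entry -1/3 ≤ 0. Minimum is 9/2 at row 1 (a leaves); pivot element 2/3.
Divide row 1 by 2/3; eliminate column b from the other rows.
After both pivots, the entry at constraint row 1, column RHS is 9/2.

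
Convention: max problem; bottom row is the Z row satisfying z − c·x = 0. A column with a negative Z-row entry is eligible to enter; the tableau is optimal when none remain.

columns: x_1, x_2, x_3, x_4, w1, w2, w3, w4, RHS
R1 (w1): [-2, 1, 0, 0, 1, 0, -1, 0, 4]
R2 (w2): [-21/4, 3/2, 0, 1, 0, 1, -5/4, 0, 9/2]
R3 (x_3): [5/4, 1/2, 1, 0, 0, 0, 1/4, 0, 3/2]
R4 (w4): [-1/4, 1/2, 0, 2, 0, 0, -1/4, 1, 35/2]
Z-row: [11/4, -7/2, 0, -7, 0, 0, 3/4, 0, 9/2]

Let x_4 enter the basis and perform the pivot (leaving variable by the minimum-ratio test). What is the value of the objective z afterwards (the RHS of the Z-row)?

Ratio test on column x_4 — row 1: entry 0 ≤ 0; row 2: (9/2)/1 = 9/2; row 3: entry 0 ≤ 0; row 4: (35/2)/2 = 35/4. Minimum is 9/2 at row 2 (w2 leaves); pivot element 1.
Pivot on row 2; the Z-row RHS becomes 9/2 − (-7)·(9/2) = 36.

36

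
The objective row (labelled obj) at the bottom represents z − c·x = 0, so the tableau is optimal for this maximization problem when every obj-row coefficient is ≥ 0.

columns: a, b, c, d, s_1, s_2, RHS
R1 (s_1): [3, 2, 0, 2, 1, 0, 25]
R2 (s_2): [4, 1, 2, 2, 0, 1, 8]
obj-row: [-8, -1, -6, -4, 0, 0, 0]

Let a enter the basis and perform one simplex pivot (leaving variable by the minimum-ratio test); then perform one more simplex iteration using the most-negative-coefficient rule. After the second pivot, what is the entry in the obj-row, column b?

2

Ratio test on column a — row 1: 25/3 = 25/3; row 2: 8/4 = 2. Minimum is 2 at row 2 (s_2 leaves); pivot element 4.
Divide row 2 by 4; eliminate column a from the other rows.
Second iteration: most negative obj-row entry is -2 in column c, so c enters.
Ratio test on column c — row 1: entry -3/2 ≤ 0; row 2: 2/(1/2) = 4. Minimum is 4 at row 2 (a leaves); pivot element 1/2.
Divide row 2 by 1/2; eliminate column c from the other rows.
After both pivots, the entry at the obj-row, column b is 2.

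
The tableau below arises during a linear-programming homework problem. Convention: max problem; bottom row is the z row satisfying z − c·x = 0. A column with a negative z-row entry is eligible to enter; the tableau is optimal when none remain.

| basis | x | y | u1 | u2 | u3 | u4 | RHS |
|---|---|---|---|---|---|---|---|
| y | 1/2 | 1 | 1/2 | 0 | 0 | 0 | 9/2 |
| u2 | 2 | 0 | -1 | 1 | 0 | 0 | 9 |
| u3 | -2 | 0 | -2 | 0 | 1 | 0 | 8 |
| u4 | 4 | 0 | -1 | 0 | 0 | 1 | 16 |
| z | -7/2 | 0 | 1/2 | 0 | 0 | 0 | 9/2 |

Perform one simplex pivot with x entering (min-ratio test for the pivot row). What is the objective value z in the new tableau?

37/2

Ratio test on column x — row 1: (9/2)/(1/2) = 9; row 2: 9/2 = 9/2; row 3: entry -2 ≤ 0; row 4: 16/4 = 4. Minimum is 4 at row 4 (u4 leaves); pivot element 4.
Pivot on row 4; the z-row RHS becomes 9/2 − (-7/2)·4 = 37/2.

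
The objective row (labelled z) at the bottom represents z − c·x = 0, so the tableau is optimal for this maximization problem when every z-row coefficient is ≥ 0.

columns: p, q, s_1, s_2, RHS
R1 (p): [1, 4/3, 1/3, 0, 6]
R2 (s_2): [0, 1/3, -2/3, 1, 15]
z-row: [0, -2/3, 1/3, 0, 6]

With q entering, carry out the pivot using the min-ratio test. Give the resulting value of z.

9

Ratio test on column q — row 1: 6/(4/3) = 9/2; row 2: 15/(1/3) = 45. Minimum is 9/2 at row 1 (p leaves); pivot element 4/3.
Pivot on row 1; the z-row RHS becomes 6 − (-2/3)·(9/2) = 9.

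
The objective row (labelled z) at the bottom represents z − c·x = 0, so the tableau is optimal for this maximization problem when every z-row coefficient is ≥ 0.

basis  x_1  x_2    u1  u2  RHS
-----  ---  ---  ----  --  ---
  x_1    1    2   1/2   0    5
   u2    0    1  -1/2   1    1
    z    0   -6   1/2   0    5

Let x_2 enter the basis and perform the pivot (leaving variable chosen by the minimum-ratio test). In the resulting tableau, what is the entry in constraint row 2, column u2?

1

Ratio test on column x_2 — row 1: 5/2 = 5/2; row 2: 1/1 = 1. Minimum is 1 at row 2 (u2 leaves); pivot element 1.
Divide row 2 by 1; eliminate column x_2 from the other rows.
In the new row 2, the u2 entry is the old entry divided by the pivot: 1/1 = 1.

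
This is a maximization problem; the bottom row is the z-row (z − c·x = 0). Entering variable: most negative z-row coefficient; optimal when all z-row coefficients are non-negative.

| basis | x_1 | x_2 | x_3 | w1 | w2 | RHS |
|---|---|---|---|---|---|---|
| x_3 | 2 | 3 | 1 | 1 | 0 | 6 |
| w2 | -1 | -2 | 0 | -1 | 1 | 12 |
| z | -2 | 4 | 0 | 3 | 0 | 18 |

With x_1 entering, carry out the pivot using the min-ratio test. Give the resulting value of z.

24

Ratio test on column x_1 — row 1: 6/2 = 3; row 2: entry -1 ≤ 0. Minimum is 3 at row 1 (x_3 leaves); pivot element 2.
Pivot on row 1; the z-row RHS becomes 18 − (-2)·3 = 24.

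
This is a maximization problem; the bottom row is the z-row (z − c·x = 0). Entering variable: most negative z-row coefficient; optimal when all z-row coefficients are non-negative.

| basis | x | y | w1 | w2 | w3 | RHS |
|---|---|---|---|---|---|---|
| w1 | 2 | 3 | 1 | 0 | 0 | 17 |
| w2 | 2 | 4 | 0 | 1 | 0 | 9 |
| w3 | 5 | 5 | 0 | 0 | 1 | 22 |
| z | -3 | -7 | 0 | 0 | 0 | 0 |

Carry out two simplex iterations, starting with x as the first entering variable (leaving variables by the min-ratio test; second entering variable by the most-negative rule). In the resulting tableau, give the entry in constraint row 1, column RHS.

Ratio test on column x — row 1: 17/2 = 17/2; row 2: 9/2 = 9/2; row 3: 22/5 = 22/5. Minimum is 22/5 at row 3 (w3 leaves); pivot element 5.
Divide row 3 by 5; eliminate column x from the other rows.
Second iteration: most negative z-row entry is -4 in column y, so y enters.
Ratio test on column y — row 1: (41/5)/1 = 41/5; row 2: (1/5)/2 = 1/10; row 3: (22/5)/1 = 22/5. Minimum is 1/10 at row 2 (w2 leaves); pivot element 2.
Divide row 2 by 2; eliminate column y from the other rows.
After both pivots, the entry at constraint row 1, column RHS is 81/10.

81/10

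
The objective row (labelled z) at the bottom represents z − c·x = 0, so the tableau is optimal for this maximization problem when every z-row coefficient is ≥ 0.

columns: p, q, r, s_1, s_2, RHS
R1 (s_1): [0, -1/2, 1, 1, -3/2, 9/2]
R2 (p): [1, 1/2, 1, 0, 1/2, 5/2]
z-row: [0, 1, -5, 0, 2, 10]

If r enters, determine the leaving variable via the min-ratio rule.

p

Column r entries and ratios — s_1: (9/2)/1 = 9/2; p: (5/2)/1 = 5/2.
Smallest ratio is 5/2 in the row of p, so p leaves.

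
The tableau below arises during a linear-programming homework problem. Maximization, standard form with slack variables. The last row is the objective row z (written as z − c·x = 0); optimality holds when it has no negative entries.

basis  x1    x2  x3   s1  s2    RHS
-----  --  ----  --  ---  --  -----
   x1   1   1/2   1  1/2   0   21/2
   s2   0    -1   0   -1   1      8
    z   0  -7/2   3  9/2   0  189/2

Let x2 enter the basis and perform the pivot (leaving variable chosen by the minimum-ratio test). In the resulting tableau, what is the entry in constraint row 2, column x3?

Ratio test on column x2 — row 1: (21/2)/(1/2) = 21; row 2: entry -1 ≤ 0. Minimum is 21 at row 1 (x1 leaves); pivot element 1/2.
Divide row 1 by 1/2; eliminate column x2 from the other rows.
Row 2 update in column x3: 0 − (-1)·2 = 2.

2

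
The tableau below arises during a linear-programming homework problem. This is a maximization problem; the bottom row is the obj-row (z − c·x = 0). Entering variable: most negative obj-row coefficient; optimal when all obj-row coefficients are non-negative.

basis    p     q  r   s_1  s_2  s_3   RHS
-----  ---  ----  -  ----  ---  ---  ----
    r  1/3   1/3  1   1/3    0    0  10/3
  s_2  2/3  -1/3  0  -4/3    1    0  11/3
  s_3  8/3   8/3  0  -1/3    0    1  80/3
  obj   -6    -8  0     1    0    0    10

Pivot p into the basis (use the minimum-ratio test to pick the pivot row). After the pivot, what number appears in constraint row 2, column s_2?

3/2

Ratio test on column p — row 1: (10/3)/(1/3) = 10; row 2: (11/3)/(2/3) = 11/2; row 3: (80/3)/(8/3) = 10. Minimum is 11/2 at row 2 (s_2 leaves); pivot element 2/3.
Divide row 2 by 2/3; eliminate column p from the other rows.
In the new row 2, the s_2 entry is the old entry divided by the pivot: 1/(2/3) = 3/2.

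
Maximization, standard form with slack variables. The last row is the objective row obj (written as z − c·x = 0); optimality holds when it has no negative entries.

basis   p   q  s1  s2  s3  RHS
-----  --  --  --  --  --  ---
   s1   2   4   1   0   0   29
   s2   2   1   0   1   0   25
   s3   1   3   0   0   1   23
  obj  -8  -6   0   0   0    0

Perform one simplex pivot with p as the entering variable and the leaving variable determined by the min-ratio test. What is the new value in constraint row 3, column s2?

Ratio test on column p — row 1: 29/2 = 29/2; row 2: 25/2 = 25/2; row 3: 23/1 = 23. Minimum is 25/2 at row 2 (s2 leaves); pivot element 2.
Divide row 2 by 2; eliminate column p from the other rows.
Row 3 update in column s2: 0 − 1·(1/2) = -1/2.

-1/2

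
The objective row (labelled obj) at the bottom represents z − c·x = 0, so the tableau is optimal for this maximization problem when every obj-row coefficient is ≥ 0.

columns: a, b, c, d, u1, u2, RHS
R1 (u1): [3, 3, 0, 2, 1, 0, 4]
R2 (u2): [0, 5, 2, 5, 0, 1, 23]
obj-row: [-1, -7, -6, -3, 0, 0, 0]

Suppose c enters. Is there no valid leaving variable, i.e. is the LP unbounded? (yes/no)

no

Column c has positive entries in row(s) 2, so the ratio test bounds it — not unbounded.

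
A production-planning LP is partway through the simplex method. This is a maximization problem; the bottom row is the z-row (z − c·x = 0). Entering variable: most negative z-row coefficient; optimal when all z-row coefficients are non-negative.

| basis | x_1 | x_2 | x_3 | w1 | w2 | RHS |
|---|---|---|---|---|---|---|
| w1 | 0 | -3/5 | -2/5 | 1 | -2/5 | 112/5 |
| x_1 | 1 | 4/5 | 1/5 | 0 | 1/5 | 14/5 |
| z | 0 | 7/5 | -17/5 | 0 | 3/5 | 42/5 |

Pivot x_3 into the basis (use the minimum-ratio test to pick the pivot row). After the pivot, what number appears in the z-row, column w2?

4

Ratio test on column x_3 — row 1: entry -2/5 ≤ 0; row 2: (14/5)/(1/5) = 14. Minimum is 14 at row 2 (x_1 leaves); pivot element 1/5.
Divide row 2 by 1/5; eliminate column x_3 from the other rows.
z-row update in column w2: 3/5 − (-17/5)·1 = 4.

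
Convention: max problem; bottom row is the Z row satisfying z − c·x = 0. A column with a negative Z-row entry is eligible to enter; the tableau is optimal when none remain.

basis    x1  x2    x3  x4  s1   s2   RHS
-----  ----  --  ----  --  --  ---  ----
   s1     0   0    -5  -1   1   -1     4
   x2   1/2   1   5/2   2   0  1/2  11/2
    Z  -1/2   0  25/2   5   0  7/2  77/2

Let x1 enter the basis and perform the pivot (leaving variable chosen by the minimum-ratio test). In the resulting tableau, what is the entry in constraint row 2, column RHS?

Ratio test on column x1 — row 1: entry 0 ≤ 0; row 2: (11/2)/(1/2) = 11. Minimum is 11 at row 2 (x2 leaves); pivot element 1/2.
Divide row 2 by 1/2; eliminate column x1 from the other rows.
In the new row 2, the RHS entry is the old entry divided by the pivot: (11/2)/(1/2) = 11.

11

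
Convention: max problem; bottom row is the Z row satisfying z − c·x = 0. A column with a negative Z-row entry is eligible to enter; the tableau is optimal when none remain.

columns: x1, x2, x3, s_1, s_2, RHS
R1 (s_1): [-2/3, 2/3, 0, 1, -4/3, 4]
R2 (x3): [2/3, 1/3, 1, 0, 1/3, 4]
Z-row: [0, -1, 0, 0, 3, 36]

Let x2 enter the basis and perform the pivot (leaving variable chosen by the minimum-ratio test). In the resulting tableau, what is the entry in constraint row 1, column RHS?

6

Ratio test on column x2 — row 1: 4/(2/3) = 6; row 2: 4/(1/3) = 12. Minimum is 6 at row 1 (s_1 leaves); pivot element 2/3.
Divide row 1 by 2/3; eliminate column x2 from the other rows.
In the new row 1, the RHS entry is the old entry divided by the pivot: 4/(2/3) = 6.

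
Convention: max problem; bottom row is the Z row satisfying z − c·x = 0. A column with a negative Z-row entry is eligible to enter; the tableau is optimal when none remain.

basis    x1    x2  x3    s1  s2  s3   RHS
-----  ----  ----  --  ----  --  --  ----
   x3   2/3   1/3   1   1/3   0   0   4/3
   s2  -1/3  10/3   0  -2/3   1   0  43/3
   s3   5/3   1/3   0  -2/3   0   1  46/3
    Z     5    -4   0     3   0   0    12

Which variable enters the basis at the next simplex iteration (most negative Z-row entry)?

x2

Negative Z-row entries: x2: -4.
The most negative is -4 in column x2, so x2 enters.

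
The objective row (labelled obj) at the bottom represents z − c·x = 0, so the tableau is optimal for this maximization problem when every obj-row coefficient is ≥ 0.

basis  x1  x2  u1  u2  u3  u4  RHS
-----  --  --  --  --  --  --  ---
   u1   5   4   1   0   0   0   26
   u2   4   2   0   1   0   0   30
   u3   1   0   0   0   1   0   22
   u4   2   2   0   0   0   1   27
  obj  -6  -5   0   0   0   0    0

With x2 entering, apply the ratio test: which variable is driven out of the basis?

Column x2 entries and ratios — u1: 26/4 = 13/2; u2: 30/2 = 15; u3: 0 ≤ 0, skip; u4: 27/2 = 27/2.
Smallest ratio is 13/2 in the row of u1, so u1 leaves.

u1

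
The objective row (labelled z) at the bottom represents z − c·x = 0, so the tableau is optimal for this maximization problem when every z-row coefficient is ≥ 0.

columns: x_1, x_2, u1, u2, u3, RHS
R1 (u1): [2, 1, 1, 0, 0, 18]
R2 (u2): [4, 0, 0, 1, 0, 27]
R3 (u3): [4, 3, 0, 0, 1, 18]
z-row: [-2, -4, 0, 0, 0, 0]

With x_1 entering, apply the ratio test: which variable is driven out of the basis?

u3

Column x_1 entries and ratios — u1: 18/2 = 9; u2: 27/4 = 27/4; u3: 18/4 = 9/2.
Smallest ratio is 9/2 in the row of u3, so u3 leaves.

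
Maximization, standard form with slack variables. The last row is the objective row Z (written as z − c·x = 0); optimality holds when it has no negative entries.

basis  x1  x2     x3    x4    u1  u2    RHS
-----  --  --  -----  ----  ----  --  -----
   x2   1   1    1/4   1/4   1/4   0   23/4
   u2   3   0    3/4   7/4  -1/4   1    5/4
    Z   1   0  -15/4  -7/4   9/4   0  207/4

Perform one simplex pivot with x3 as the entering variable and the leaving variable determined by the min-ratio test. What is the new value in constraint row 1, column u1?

Ratio test on column x3 — row 1: (23/4)/(1/4) = 23; row 2: (5/4)/(3/4) = 5/3. Minimum is 5/3 at row 2 (u2 leaves); pivot element 3/4.
Divide row 2 by 3/4; eliminate column x3 from the other rows.
Row 1 update in column u1: 1/4 − (1/4)·(-1/3) = 1/3.

1/3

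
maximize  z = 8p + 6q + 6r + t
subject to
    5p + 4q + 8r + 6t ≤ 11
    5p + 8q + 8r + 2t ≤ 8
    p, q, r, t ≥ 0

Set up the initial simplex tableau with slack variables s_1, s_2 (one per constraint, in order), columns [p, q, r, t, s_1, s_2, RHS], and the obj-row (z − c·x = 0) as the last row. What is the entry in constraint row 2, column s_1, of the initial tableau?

0

Slack s_1 belongs to constraint 1; its column is the unit vector e_1, so the entry in row 2 is 0.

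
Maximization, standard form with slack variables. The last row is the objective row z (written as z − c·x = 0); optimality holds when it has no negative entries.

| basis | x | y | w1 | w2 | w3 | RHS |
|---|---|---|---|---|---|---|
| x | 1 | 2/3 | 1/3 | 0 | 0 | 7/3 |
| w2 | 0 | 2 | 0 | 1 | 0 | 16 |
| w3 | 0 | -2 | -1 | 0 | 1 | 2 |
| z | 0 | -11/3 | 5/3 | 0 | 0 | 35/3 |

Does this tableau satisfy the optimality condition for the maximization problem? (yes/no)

no

The z-row has a negative entry -11/3 in column y, so it is not optimal.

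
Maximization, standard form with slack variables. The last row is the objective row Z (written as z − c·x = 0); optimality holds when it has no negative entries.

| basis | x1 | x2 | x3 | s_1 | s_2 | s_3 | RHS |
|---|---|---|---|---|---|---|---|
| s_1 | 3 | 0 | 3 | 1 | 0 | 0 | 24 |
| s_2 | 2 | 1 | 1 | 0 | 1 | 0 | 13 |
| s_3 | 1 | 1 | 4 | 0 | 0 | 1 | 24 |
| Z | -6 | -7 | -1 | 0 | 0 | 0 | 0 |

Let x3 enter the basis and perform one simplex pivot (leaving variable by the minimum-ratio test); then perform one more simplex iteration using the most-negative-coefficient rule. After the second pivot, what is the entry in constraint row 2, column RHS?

Ratio test on column x3 — row 1: 24/3 = 8; row 2: 13/1 = 13; row 3: 24/4 = 6. Minimum is 6 at row 3 (s_3 leaves); pivot element 4.
Divide row 3 by 4; eliminate column x3 from the other rows.
Second iteration: most negative Z-row entry is -27/4 in column x2, so x2 enters.
Ratio test on column x2 — row 1: entry -3/4 ≤ 0; row 2: 7/(3/4) = 28/3; row 3: 6/(1/4) = 24. Minimum is 28/3 at row 2 (s_2 leaves); pivot element 3/4.
Divide row 2 by 3/4; eliminate column x2 from the other rows.
After both pivots, the entry at constraint row 2, column RHS is 28/3.

28/3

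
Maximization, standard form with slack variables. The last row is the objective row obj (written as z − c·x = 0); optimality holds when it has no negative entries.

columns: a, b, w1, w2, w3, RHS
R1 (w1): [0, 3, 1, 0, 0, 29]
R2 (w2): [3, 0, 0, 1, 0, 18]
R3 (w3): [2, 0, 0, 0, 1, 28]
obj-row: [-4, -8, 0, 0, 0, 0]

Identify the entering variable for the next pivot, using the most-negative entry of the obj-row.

b

Negative obj-row entries: a: -4, b: -8.
The most negative is -8 in column b, so b enters.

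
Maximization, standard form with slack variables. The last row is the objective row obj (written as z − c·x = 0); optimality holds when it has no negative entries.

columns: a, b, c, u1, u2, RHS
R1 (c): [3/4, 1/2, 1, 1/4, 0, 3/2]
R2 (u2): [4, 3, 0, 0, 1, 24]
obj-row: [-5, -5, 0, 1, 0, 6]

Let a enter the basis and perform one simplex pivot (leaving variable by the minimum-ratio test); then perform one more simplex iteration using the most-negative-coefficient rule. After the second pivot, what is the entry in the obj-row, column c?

10

Ratio test on column a — row 1: (3/2)/(3/4) = 2; row 2: 24/4 = 6. Minimum is 2 at row 1 (c leaves); pivot element 3/4.
Divide row 1 by 3/4; eliminate column a from the other rows.
Second iteration: most negative obj-row entry is -5/3 in column b, so b enters.
Ratio test on column b — row 1: 2/(2/3) = 3; row 2: 16/(1/3) = 48. Minimum is 3 at row 1 (a leaves); pivot element 2/3.
Divide row 1 by 2/3; eliminate column b from the other rows.
After both pivots, the entry at the obj-row, column c is 10.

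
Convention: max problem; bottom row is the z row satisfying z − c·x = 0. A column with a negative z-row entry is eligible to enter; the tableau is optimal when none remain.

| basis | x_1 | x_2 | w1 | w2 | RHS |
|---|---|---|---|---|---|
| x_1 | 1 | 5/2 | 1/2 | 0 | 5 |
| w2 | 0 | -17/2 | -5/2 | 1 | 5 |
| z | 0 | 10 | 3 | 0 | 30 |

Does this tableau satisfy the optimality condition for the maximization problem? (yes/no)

Every z-row coefficient is ≥ 0, so the tableau is optimal.

yes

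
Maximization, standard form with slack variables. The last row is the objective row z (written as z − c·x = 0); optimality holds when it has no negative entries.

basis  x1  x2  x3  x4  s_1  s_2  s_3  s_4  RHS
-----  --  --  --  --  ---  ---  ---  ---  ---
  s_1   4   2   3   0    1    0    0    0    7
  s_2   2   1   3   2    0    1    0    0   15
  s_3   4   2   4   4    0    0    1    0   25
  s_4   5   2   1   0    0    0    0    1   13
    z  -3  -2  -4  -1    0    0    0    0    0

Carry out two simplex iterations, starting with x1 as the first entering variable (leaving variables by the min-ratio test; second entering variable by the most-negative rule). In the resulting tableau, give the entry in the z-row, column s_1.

Ratio test on column x1 — row 1: 7/4 = 7/4; row 2: 15/2 = 15/2; row 3: 25/4 = 25/4; row 4: 13/5 = 13/5. Minimum is 7/4 at row 1 (s_1 leaves); pivot element 4.
Divide row 1 by 4; eliminate column x1 from the other rows.
Second iteration: most negative z-row entry is -7/4 in column x3, so x3 enters.
Ratio test on column x3 — row 1: (7/4)/(3/4) = 7/3; row 2: (23/2)/(3/2) = 23/3; row 3: 18/1 = 18; row 4: entry -11/4 ≤ 0. Minimum is 7/3 at row 1 (x1 leaves); pivot element 3/4.
Divide row 1 by 3/4; eliminate column x3 from the other rows.
After both pivots, the entry at the z-row, column s_1 is 4/3.

4/3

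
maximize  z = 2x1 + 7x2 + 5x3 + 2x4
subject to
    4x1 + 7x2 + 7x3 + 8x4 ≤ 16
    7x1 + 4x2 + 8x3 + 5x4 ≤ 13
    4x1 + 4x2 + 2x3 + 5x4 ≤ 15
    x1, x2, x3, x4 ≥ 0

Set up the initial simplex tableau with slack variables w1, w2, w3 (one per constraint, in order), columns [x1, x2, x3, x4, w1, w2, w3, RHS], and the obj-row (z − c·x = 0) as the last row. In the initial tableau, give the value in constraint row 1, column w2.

0

Slack w2 belongs to constraint 2; its column is the unit vector e_2, so the entry in row 1 is 0.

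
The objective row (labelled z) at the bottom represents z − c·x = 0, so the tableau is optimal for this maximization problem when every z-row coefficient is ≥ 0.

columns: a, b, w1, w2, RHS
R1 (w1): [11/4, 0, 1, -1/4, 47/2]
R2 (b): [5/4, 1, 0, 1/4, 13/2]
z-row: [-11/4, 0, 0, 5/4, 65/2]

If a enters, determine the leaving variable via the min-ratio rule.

Column a entries and ratios — w1: (47/2)/(11/4) = 94/11; b: (13/2)/(5/4) = 26/5.
Smallest ratio is 26/5 in the row of b, so b leaves.

b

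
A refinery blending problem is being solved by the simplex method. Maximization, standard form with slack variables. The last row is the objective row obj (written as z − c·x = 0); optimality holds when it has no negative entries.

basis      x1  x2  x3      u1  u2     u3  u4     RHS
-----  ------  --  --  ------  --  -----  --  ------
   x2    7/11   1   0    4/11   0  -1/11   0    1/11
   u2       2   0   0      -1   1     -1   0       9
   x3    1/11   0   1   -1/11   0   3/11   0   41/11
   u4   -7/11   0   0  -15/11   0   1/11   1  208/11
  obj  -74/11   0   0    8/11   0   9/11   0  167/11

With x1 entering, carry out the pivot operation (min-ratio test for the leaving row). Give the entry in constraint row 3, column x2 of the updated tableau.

Ratio test on column x1 — row 1: (1/11)/(7/11) = 1/7; row 2: 9/2 = 9/2; row 3: (41/11)/(1/11) = 41; row 4: entry -7/11 ≤ 0. Minimum is 1/7 at row 1 (x2 leaves); pivot element 7/11.
Divide row 1 by 7/11; eliminate column x1 from the other rows.
Row 3 update in column x2: 0 − (1/11)·(11/7) = -1/7.

-1/7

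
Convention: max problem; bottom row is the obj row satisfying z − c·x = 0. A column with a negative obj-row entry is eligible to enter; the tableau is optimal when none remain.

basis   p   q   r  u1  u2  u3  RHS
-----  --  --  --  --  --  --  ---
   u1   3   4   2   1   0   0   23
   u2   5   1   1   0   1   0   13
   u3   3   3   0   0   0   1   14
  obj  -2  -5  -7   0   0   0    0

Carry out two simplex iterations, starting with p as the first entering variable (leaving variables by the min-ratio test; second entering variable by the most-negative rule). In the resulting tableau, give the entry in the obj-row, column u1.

Ratio test on column p — row 1: 23/3 = 23/3; row 2: 13/5 = 13/5; row 3: 14/3 = 14/3. Minimum is 13/5 at row 2 (u2 leaves); pivot element 5.
Divide row 2 by 5; eliminate column p from the other rows.
Second iteration: most negative obj-row entry is -33/5 in column r, so r enters.
Ratio test on column r — row 1: (76/5)/(7/5) = 76/7; row 2: (13/5)/(1/5) = 13; row 3: entry -3/5 ≤ 0. Minimum is 76/7 at row 1 (u1 leaves); pivot element 7/5.
Divide row 1 by 7/5; eliminate column r from the other rows.
After both pivots, the entry at the obj-row, column u1 is 33/7.

33/7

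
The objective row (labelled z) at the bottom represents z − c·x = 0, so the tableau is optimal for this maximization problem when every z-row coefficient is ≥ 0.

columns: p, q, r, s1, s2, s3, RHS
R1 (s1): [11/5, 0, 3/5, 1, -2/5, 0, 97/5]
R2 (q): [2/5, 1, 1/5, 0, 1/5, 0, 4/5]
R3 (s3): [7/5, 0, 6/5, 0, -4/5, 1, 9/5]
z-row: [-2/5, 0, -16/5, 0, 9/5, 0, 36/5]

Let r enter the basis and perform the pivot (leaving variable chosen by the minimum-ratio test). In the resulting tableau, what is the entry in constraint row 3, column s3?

Ratio test on column r — row 1: (97/5)/(3/5) = 97/3; row 2: (4/5)/(1/5) = 4; row 3: (9/5)/(6/5) = 3/2. Minimum is 3/2 at row 3 (s3 leaves); pivot element 6/5.
Divide row 3 by 6/5; eliminate column r from the other rows.
In the new row 3, the s3 entry is the old entry divided by the pivot: 1/(6/5) = 5/6.

5/6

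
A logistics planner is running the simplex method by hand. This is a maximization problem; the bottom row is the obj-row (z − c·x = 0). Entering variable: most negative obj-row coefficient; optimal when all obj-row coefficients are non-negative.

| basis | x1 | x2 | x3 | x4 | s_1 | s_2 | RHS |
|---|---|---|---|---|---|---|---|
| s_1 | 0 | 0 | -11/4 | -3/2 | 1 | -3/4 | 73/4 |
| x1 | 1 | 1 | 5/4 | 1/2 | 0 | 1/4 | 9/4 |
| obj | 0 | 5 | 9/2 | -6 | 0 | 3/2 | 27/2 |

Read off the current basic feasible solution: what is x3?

x3 is not in the basis, so in the current basic feasible solution x3 = 0.

0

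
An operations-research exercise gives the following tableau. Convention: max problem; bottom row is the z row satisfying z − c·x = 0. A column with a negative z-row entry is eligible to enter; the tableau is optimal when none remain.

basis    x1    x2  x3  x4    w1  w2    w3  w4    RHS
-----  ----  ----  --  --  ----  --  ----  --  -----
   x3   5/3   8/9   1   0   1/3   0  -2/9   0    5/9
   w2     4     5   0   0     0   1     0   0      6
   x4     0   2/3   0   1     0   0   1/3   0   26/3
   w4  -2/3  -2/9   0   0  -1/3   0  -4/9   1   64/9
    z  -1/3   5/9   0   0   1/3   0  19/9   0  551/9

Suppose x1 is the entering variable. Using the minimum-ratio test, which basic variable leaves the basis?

Column x1 entries and ratios — x3: (5/9)/(5/3) = 1/3; w2: 6/4 = 3/2; x4: 0 ≤ 0, skip; w4: -2/3 ≤ 0, skip.
Smallest ratio is 1/3 in the row of x3, so x3 leaves.

x3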